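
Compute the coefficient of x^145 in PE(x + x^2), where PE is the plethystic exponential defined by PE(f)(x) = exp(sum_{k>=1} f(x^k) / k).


With f(x) = x + x^2, the exponent is sum_{k>=1} (x^k + x^(2k)) / k = -ln(1 - x) - ln(1 - x^2). Exponentiating:
PE(x + x^2) = 1 / ((1 - x)(1 - x^2)).
This is the generating function for partitions of n into parts of size 1 or 2. The number of 2's can be any j in 0..72, and the rest are 1's, so
[x^145] = floor(145/2) + 1 = 73.

73


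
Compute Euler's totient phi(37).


phi(n) counts integers in [1, n] coprime to n. Using the multiplicative formula phi(n) = n * prod_{p | n} (1 - 1/p):
37 = 37, so
phi(37) = 37 * (1 - 1/37) = 36.

36


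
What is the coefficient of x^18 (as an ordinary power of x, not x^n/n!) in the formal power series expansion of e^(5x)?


The exponential series is e^y = sum_{k>=0} y^k / k!. Substituting y = 5x gives
e^(5x) = sum_{k>=0} 5^k x^k / k!.
So the coefficient of x^n is a^n/n! with a = 5, n = 18:
5^18 / 18! = 3814697265625/6402373705728000 = 30517578125/51218989645824

30517578125/51218989645824


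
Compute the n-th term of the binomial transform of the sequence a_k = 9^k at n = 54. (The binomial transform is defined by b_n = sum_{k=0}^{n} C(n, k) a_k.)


With a_k = 9^k, b_n = sum_{k=0}^{n} C(n, k) 9^k = (1 + 9)^n by the binomial theorem.
For n = 54: (1 + 9)^54 = 10^54 = 1000000000000000000000000000000000000000000000000000000.

1000000000000000000000000000000000000000000000000000000


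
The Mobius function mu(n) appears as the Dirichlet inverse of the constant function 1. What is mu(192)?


192 has a squared prime factor, so mu(192) = 0.
Factorization reveals a repeated prime.

0


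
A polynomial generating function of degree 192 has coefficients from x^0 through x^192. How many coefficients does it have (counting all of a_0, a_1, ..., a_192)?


A polynomial of degree 192 takes the form a_0 + a_1 x + ... + a_192 x^192.
The number of coefficients is 192 + 1 = 193.

193


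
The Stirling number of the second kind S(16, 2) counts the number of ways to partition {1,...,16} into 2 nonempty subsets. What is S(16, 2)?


Using the explicit formula S(n,k) = (1/k!) sum_{j=0}^{k} (-1)^(k-j) C(k,j) j^n:
S(16, 2) = 32767
Equivalently, S(n,k) is n! times the coefficient of x^n in the EGF (e^x - 1)^k / k!.

32767


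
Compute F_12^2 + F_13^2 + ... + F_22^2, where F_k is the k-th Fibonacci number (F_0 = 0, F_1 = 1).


There is a standard identity sum_{k=0}^{N} F_k^2 = F_N * F_{N+1} (proved inductively from the telescoping relation F_k^2 = F_k F_{k+1} - F_{k-1} F_k). Then
sum_{k=12}^{22} F_k^2 = F_22 F_23 - F_11 F_12.
Computing: F_22 = 17711, F_23 = 28657, F_11 = 89, F_12 = 144.
Sum = 17711 * 28657 - 89 * 144 = 507531311.

507531311


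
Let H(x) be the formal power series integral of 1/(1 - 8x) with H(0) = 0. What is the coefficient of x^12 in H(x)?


1/(1 - 8x) = sum_{k>=0} 8^k x^k. Integrating termwise with H(0) = 0:
H(x) = sum_{k>=0} 8^k x^(k+1) / (k+1) = sum_{m>=1} 8^(m-1) x^m / m.
For m = 12: 8^11/12 = 8589934592/12 = 2147483648/3.

2147483648/3


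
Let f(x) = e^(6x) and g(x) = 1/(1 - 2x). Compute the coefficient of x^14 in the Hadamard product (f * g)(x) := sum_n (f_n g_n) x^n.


Expanding: f_k = 6^k/k! (from e^(6x)) and g_k = 2^k (from 1/(1 - 2x)). So the Hadamard coefficient (f * g)_k = 6^k 2^k / k! = (12)^k / k!.
For k = 14: 12^14/14! = 1283918464548864/87178291200 = 2579890176/175175.

2579890176/175175


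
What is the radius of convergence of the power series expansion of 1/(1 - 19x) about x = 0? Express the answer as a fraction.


Expanding 1/(1 - 19x) = sum_{k>=0} 19^k x^k, the series converges when |19x| < 1, i.e., |x| < 1/19.
So the radius of convergence is 1/19 = 1/19.

1/19


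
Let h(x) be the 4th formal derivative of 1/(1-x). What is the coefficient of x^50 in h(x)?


Differentiating 4 times: d^4/dx^4 [1/(1-x)] = 4!/(1-x)^5.
The expansion 1/(1-x)^5 = sum_{k>=0} C(k+4, 4) x^k, so the coefficient of x^n in 4!/(1-x)^5 is 4! * C(n+4, 4).
For n = 50: 24 * C(54, 4) = 24 * 316251 = 7590024

7590024


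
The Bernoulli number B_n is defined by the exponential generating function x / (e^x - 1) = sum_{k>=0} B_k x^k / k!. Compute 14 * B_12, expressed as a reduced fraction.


Bernoulli numbers can also be computed recursively via B_0 = 1 and sum_{j=0}^{m} C(m+1, j) B_j = 0 for m >= 1. Odd-index Bernoulli numbers vanish for k >= 3.
Computing B_12 = -691/2730, so 14 * B_12 = 14 * -691/2730 = -691/195.

-691/195


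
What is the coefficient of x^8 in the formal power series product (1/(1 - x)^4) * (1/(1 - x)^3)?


Combine the factors: (1/(1 - x)^4) * (1/(1 - x)^3) = 1/(1 - x)^7.
Then use 1/(1 - x)^r = sum_{k>=0} C(k + r - 1, r - 1) x^k with r = 7 and k = 8:
C(14, 6) = 3003.

3003


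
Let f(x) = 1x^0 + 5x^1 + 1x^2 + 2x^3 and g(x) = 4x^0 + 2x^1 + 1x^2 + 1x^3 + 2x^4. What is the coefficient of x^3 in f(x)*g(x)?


Cauchy product at x^3:
1*1 + 5*1 + 1*2 + 2*4
= 16

16


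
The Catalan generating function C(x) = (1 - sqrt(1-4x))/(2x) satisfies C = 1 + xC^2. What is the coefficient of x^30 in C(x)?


Substituting x -> x scales the n-th coefficient by 1, so [x^30] C(x) = C_30.
C_30 = C(2*30, 30)/(31) = 118264581564861424/31 = 3814986502092304.
= 3814986502092304.

3814986502092304


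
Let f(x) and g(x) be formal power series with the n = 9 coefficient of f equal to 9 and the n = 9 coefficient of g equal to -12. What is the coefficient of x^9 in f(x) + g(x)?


Addition of formal power series is termwise.
The coefficient of x^9 in f + g = 9 + -12
= -3

-3


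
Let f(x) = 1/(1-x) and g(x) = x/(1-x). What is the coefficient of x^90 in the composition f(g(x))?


First simplify the composition: f(g(x)) = 1/(1 - x/(1-x)) = (1-x)/((1-x) - x) = (1-x)/(1-2x).
Now extract the coefficient. Write (1-x)/(1-2x) = 1/(1-2x) - x/(1-2x).
The coefficient of x^n in 1/(1-2x) is 2^n, and in x/(1-2x) is 2^(n-1) (for n >= 1).
So the coefficient of x^90 is 2^90 - 2^89 = 1237940039285380274899124224 - 618970019642690137449562112 = 618970019642690137449562112.

618970019642690137449562112


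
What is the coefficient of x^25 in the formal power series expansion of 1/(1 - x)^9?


The negative binomial / multiset identity is
1/(1 - x)^r = sum_{k>=0} C(k + r - 1, r - 1) x^k.
Here r = 9 and k = 25, so the coefficient is
C(25 + 8, 8) = C(33, 8)
= 13884156

13884156


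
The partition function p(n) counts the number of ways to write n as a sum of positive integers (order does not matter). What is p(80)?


Using the generating function prod_{k>=1} 1/(1-x^k), we compute p(80).
By dynamic programming over parts 1 through 80:
p(80) = 15796476

15796476


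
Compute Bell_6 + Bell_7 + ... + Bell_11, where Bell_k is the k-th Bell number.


Recall Bell_k counts set partitions of a k-set (with Bell_0 = 1 by convention).
Bell_6 through Bell_11: 203, 877, 4140, 21147, 115975, 678570
Sum = 203 + 877 + 4140 + 21147 + 115975 + 678570 = 820912.

820912


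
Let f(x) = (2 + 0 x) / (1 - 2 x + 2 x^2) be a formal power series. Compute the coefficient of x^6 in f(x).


Write f(x) = sum_{k>=0} a_k x^k. Multiplying both sides by 1 - 2 x + 2 x^2 gives
(1 - 2 x + 2 x^2) sum_{k>=0} a_k x^k = 2 + 0 x.
Matching coefficients:
 x^0: a_0 = 2
 x^1: a_1 - 2 a_0 = 0  =>  a_1 = 2*2 + 0 = 4
 x^k (k >= 2): a_k = 2 a_{k-1} - 2 a_{k-2}.
Iterating: a_2 = 4, a_3 = 0, a_4 = -8, a_5 = -16, a_6 = -16.
So the coefficient of x^6 is -16.

-16


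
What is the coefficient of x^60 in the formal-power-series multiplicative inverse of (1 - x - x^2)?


Let the inverse be f(x) = sum_{k>=0} a_k x^k. From f(x) * (1 - x - x^2) = 1 and matching coefficients:
 x^0: a_0 = 1.
 x^1: a_1 - a_0 = 0, so a_1 = 1.
 x^k (k >= 2): a_k - a_{k-1} - a_{k-2} = 0, i.e. a_k = a_{k-1} + a_{k-2}.
This is the Fibonacci-type recurrence shifted so that a_0 = a_1 = 1.
Iterating: a_0=1, a_1=1, a_2=2, a_3=3, a_4=5, a_5=8, a_6=13, a_7=21, a_8=34, a_9=55, ...
a_60 = 2504730781961.

2504730781961


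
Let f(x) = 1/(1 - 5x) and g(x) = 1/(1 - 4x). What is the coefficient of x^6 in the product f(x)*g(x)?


The coefficient of x^n in f*g is the Cauchy product: sum_{k=0}^{n} a^k * b^(n-k).
With a=5, b=4, n=6:
sum_{k=0}^{6} 5^k * 4^(6-k)
= 61741

61741


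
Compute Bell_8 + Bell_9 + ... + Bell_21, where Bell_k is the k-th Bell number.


Recall Bell_k counts set partitions of a k-set (with Bell_0 = 1 by convention).
Bell_8 through Bell_21: 4140, 21147, 115975, 678570, 4213597, 27644437, 190899322, 1382958545, 10480142147, 82864869804, 682076806159, 5832742205057, 51724158235372, 474869816156751
Sum = 4140 + 21147 + 115975 + 678570 + 4213597 + 27644437 + 190899322 + 1382958545 + 10480142147 + 82864869804 + 682076806159 + 5832742205057 + 51724158235372 + 474869816156751 = 533203744951023.

533203744951023


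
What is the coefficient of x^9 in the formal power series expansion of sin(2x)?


The Maclaurin series is sin(t) = sum_{k>=0} (-1)^k t^(2k+1) / (2k+1)!, so substituting t = 2x, only odd powers of x are nonzero, with coefficient of x^(2k+1) equal to (-1)^k 2^(2k+1) / (2k+1)!.
Write 9 = 2*4 + 1, giving the coefficient (-1)^4 * 2^9 / 9! = 512/362880 = 4/2835.

4/2835


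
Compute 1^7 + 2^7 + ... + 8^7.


This power sum has a closed form given by Faulhaber's formula
sum_{k=1}^{m} k^p = (1 / (p + 1)) * sum_{j=0}^{p} C(p + 1, j) B_j m^(p + 1 - j),
but for small m direct computation is fastest:
1 + 128 + 2187 + 16384 + 78125 + 279936 + 823543 + 2097152 = 3297456.

3297456


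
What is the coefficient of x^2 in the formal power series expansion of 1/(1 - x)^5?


The expansion 1/(1 - x)^r = sum_{k>=0} C(k + r - 1, r - 1) x^k follows from the multiset / negative-binomial theorem (or from repeated differentiation of the geometric series).
For r = 5 and k = 2:
C(6, 4) = 720 / (24 * 2) = 15.

15


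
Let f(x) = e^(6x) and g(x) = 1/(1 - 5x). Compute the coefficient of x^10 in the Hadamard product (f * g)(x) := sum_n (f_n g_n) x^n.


Expanding: f_k = 6^k/k! (from e^(6x)) and g_k = 5^k (from 1/(1 - 5x)). So the Hadamard coefficient (f * g)_k = 6^k 5^k / k! = (30)^k / k!.
For k = 10: 30^10/10! = 590490000000000/3628800 = 1139062500/7.

1139062500/7


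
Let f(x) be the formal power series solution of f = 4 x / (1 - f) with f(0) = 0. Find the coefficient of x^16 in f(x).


Apply Lagrange inversion: f = 4 x * phi(f) with phi(t) = 1/(1 - t), so
[x^n] f = 4^n * (1/n) [t^(n-1)] phi(t)^n = 4^n * (1/n) [t^(n-1)] (1 - t)^(-n) = 4^n * (1/n) C(2n - 2, n - 1) = 4^n * C_{n-1}.
For n = 16: C_15 = C(30, 15) / 16 = 155117520/16 = 9694845.
With the 4^16 = 4294967296 factor, the coefficient is 4294967296 * 9694845 = 41639042214789120.

41639042214789120


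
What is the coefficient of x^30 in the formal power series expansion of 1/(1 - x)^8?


The negative binomial / multiset identity is
1/(1 - x)^r = sum_{k>=0} C(k + r - 1, r - 1) x^k.
Here r = 8 and k = 30, so the coefficient is
C(30 + 7, 7) = C(37, 7)
= 10295472

10295472


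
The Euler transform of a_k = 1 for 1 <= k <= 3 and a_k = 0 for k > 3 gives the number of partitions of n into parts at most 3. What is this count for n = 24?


Partitions of 24 into parts at most 3:
Using generating function (1-x)^(-1)(1-x^2)^(-1)(1-x^3)^(-1),
the coefficient of x^24 = 61

61


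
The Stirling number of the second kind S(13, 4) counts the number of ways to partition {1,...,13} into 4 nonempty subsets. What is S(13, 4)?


Using the explicit formula S(n,k) = (1/k!) sum_{j=0}^{k} (-1)^(k-j) C(k,j) j^n:
S(13, 4) = 2532530
Equivalently, S(n,k) is n! times the coefficient of x^n in the EGF (e^x - 1)^k / k!.

2532530


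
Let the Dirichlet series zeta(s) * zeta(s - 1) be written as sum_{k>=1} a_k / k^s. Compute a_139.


Convolution gives a_k = sum_{d | k} d * 1 = sum_{d | k} d = sigma(k), the sum of positive divisors of k.
For k = 139, the divisors are 1, 139, so
sigma(139) = 1 + 139 = 140.

140


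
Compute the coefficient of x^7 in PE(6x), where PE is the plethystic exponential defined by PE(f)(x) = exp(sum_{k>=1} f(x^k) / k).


With f(x) = 6x, the exponent is sum_{k>=1} 6 x^k / k = 6 * (-ln(1 - x)). Exponentiating:
PE(6x) = exp(-6 ln(1 - x)) = 1/(1 - x)^6.
By the negative binomial expansion, [x^n] 1/(1 - x)^6 = C(n + 5, 5).
For n = 7: C(12, 5) = 792.

792


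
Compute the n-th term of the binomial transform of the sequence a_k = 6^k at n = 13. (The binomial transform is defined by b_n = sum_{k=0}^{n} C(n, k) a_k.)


With a_k = 6^k, b_n = sum_{k=0}^{n} C(n, k) 6^k = (1 + 6)^n by the binomial theorem.
For n = 13: (1 + 6)^13 = 7^13 = 96889010407.

96889010407


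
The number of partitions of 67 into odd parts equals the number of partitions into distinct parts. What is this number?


Computing partitions of 67 into odd parts (1, 3, 5, ...):
Using the generating function prod_{k>=0} 1/(1-x^(2k+1)),
the count is 22250

22250


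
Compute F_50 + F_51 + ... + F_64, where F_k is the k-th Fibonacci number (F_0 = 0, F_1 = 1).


Use the identity sum_{k=0}^{N} F_k = F_{N+2} - 1 (which follows from F_{k+2} - F_{k+1} = F_k). Then
sum_{k=50}^{64} F_k = (F_{66} - 1) - (F_{51} - 1) = F_{66} - F_{51}.
Computing: F_{66} = 27777890035288, F_{51} = 20365011074, so
Sum = 27777890035288 - 20365011074 = 27757525024214.

27757525024214


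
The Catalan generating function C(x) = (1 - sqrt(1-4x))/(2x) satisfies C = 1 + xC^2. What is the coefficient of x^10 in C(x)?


Substituting x -> x scales the n-th coefficient by 1, so [x^10] C(x) = C_10.
C_10 = C(2*10, 10)/(11) = 184756/11 = 16796.
= 16796.

16796


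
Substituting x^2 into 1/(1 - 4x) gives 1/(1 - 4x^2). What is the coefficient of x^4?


The coefficient of x^(2m) in 1/(1 - 4x^2) is 4^m.
With n = 4 = 2*2, the coefficient is 4^2 = 16.

16


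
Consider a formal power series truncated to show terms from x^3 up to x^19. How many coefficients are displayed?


From x^3 to x^19 inclusive, the count is 19 - 3 + 1 = 17.

17


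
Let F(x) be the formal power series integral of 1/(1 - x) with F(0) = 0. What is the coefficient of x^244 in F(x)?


1/(1 - x) = sum_{k>=0} x^k. Integrating termwise and using F(0) = 0 gives
F(x) = sum_{k>=0} x^(k+1) / (k+1) = sum_{m>=1} x^m / m = -ln(1 - x).
So the coefficient of x^244 is 1/244 = 1/244.

1/244


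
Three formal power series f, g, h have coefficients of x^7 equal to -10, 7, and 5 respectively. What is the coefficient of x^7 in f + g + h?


Series addition is componentwise:
-10 + 7 + 5
= 2

2


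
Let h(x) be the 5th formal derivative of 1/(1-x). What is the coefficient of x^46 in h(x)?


Differentiating 5 times: d^5/dx^5 [1/(1-x)] = 5!/(1-x)^6.
The expansion 1/(1-x)^6 = sum_{k>=0} C(k+5, 5) x^k, so the coefficient of x^n in 5!/(1-x)^6 is 5! * C(n+5, 5).
For n = 46: 120 * C(51, 5) = 120 * 2349060 = 281887200

281887200


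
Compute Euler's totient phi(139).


phi(n) counts integers in [1, n] coprime to n. Using the multiplicative formula phi(n) = n * prod_{p | n} (1 - 1/p):
139 = 139, so
phi(139) = 139 * (1 - 1/139) = 138.

138


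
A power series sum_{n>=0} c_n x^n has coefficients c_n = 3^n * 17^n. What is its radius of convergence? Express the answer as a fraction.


By the root test (Cauchy-Hadamard), the radius is R = 1 / limsup_n |c_n|^(1/n).
Here |c_n|^(1/n) = (3^n * 17^n)^(1/n) = 3 * 17 = 51 for all n.
So R = 1/51 = 1/51.

1/51


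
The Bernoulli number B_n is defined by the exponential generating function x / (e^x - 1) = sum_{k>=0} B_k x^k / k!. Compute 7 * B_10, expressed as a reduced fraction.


Bernoulli numbers can also be computed recursively via B_0 = 1 and sum_{j=0}^{m} C(m+1, j) B_j = 0 for m >= 1. Odd-index Bernoulli numbers vanish for k >= 3.
Computing B_10 = 5/66, so 7 * B_10 = 7 * 5/66 = 35/66.

35/66


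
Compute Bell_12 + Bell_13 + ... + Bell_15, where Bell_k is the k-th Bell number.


Recall Bell_k counts set partitions of a k-set (with Bell_0 = 1 by convention).
Bell_12 through Bell_15: 4213597, 27644437, 190899322, 1382958545
Sum = 4213597 + 27644437 + 190899322 + 1382958545 = 1605715901.

1605715901


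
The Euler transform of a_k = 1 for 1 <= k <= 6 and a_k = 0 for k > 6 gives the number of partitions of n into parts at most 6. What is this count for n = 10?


Partitions of 10 into parts at most 6:
Using generating function (1-x)^(-1)(1-x^2)^(-1)...(1-x^6)^(-1),
the coefficient of x^10 = 35

35


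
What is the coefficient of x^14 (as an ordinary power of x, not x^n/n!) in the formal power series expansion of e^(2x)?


The exponential series is e^y = sum_{k>=0} y^k / k!. Substituting y = 2x gives
e^(2x) = sum_{k>=0} 2^k x^k / k!.
So the coefficient of x^n is a^n/n! with a = 2, n = 14:
2^14 / 14! = 16384/87178291200 = 8/42567525

8/42567525


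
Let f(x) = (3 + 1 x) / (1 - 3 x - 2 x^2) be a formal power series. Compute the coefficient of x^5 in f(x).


Write f(x) = sum_{k>=0} a_k x^k. Multiplying both sides by 1 - 3 x - 2 x^2 gives
(1 - 3 x - 2 x^2) sum_{k>=0} a_k x^k = 3 + 1 x.
Matching coefficients:
 x^0: a_0 = 3
 x^1: a_1 - 3 a_0 = 1  =>  a_1 = 3*3 + 1 = 10
 x^k (k >= 2): a_k = 3 a_{k-1} + 2 a_{k-2}.
Iterating: a_2 = 36, a_3 = 128, a_4 = 456, a_5 = 1624.
So the coefficient of x^5 is 1624.

1624


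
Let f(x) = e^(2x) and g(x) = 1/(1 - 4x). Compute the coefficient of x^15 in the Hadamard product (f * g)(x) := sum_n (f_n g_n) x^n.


Expanding: f_k = 2^k/k! (from e^(2x)) and g_k = 4^k (from 1/(1 - 4x)). So the Hadamard coefficient (f * g)_k = 2^k 4^k / k! = (8)^k / k!.
For k = 15: 8^15/15! = 35184372088832/1307674368000 = 17179869184/638512875.

17179869184/638512875


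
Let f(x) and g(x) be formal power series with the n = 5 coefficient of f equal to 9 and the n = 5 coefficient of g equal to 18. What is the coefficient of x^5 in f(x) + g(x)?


Addition of formal power series is termwise.
The coefficient of x^5 in f + g = 9 + 18
= 27

27


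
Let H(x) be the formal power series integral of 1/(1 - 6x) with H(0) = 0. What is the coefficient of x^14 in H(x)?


1/(1 - 6x) = sum_{k>=0} 6^k x^k. Integrating termwise with H(0) = 0:
H(x) = sum_{k>=0} 6^k x^(k+1) / (k+1) = sum_{m>=1} 6^(m-1) x^m / m.
For m = 14: 6^13/14 = 13060694016/14 = 6530347008/7.

6530347008/7


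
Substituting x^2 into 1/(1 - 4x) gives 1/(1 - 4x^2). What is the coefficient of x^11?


Since 1/(1 - 4x^2) only has even powers of x,
the coefficient of x^11 (odd) is 0.

0


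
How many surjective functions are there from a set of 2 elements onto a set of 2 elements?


By inclusion-exclusion on which target elements are missed, the number of surjections from an n-set onto a k-set is
surj(n, k) = sum_{j=0}^{k} (-1)^j C(k, j) (k - j)^n.
Equivalently surj(n, k) = k! * S(n, k), where S(n, k) is the Stirling number of the second kind.
For n = 2, k = 2:
S(2, 2) = 1, so
surj = 2! * 1 = 2 * 1 = 2.

2


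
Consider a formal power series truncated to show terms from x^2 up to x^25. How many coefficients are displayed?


From x^2 to x^25 inclusive, the count is 25 - 2 + 1 = 24.

24


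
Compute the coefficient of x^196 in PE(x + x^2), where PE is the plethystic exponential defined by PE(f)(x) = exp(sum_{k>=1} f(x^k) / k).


With f(x) = x + x^2, the exponent is sum_{k>=1} (x^k + x^(2k)) / k = -ln(1 - x) - ln(1 - x^2). Exponentiating:
PE(x + x^2) = 1 / ((1 - x)(1 - x^2)).
This is the generating function for partitions of n into parts of size 1 or 2. The number of 2's can be any j in 0..98, and the rest are 1's, so
[x^196] = floor(196/2) + 1 = 99.

99


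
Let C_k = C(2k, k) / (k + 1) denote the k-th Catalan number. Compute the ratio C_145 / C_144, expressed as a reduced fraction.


Using C_k = (2k)! / (k! (k+1)!), the ratio C_{k+1}/C_k simplifies to
C_{k+1}/C_k = [(2k+2)! / ((k+1)! (k+2)!)] * [k! (k+1)! / (2k)!]
 = (2k+2)(2k+1) / ((k+1)(k+2)) = 2(2k+1) / (k+2).
For k = 144: 2(2*144 + 1) / (144 + 2) = 578/146 = 289/73.

289/73


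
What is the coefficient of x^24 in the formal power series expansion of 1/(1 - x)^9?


The negative binomial / multiset identity is
1/(1 - x)^r = sum_{k>=0} C(k + r - 1, r - 1) x^k.
Here r = 9 and k = 24, so the coefficient is
C(24 + 8, 8) = C(32, 8)
= 10518300

10518300


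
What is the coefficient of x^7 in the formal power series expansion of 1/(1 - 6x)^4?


The general identity 1/(1 - c x)^r = sum_{k>=0} c^k C(k + r - 1, r - 1) x^k follows by substituting y = c x into 1/(1 - y)^r = sum_{k>=0} C(k + r - 1, r - 1) y^k.
For c = 6, r = 4, k = 7:
6^7 * C(10, 3) = 279936 * 120 = 33592320.

33592320


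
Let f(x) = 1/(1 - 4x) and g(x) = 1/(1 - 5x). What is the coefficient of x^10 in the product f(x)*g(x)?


The coefficient of x^n in f*g is the Cauchy product: sum_{k=0}^{n} a^k * b^(n-k).
With a=4, b=5, n=10:
sum_{k=0}^{10} 4^k * 5^(10-k)
= 44633821

44633821


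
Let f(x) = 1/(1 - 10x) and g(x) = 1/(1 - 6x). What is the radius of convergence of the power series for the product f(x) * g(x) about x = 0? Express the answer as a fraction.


The radius of 1/(1 - 10x) is 1/10 (nearest singularity at x = 1/10), and the radius of 1/(1 - 6x) is 1/6.
The product f(x)*g(x) = 1/((1 - 10x)(1 - 6x)) has singularities at both 1/10 and 1/6, so its radius of convergence is the distance to the nearest one:
min(1/10, 1/6) = 1/10.

1/10


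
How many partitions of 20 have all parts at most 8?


Using the generating function (1-x)^(-1)(1-x^2)^(-1)...(1-x^8)^(-1),
the coefficient of x^20 counts these restricted partitions.
Result = 434

434


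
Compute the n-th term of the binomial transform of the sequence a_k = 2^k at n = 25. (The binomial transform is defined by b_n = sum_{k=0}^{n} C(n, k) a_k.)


With a_k = 2^k, b_n = sum_{k=0}^{n} C(n, k) 2^k = (1 + 2)^n by the binomial theorem.
For n = 25: (1 + 2)^25 = 3^25 = 847288609443.

847288609443


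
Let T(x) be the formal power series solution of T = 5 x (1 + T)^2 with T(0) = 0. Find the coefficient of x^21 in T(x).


Apply the Lagrange inversion formula: if T = 5 x * phi(T) with phi(t) = (1 + t)^2, then [x^n] T = 5^n * (1/n) [t^(n-1)] phi(t)^n = 5^n * (1/n) [t^(n-1)] (1 + t)^(2n) = 5^n * (1/n) C(2n, n-1).
Using the identity C(2n, n-1) = C(2n, n) * n / (n+1), the unscaled factor equals C(2n, n) / (n+1) = C_n, the n-th Catalan number.
For n = 21: C_21 = C(42, 21) / 22 = 538257874440/22 = 24466267020.
With the 5^21 = 476837158203125 factor, the coefficient is 476837158203125 * 24466267020 = 11666425237655639648437500.

11666425237655639648437500


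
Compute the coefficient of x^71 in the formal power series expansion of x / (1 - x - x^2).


Let f(x) = sum_{k>=0} a_k x^k. Multiplying f(x) * (1 - x - x^2) = x and matching coefficients gives a_0 = 0, a_1 = 1, and a_k = a_{k-1} + a_{k-2} for k >= 2. These are the Fibonacci numbers F_k.
Iterating from F_0 = 0, F_1 = 1:
F_0=0, F_1=1, F_2=1, F_3=2, F_4=3, F_5=5, F_6=8, F_7=13, F_8=21, F_9=34, ...
F_71 = 308061521170129.

308061521170129


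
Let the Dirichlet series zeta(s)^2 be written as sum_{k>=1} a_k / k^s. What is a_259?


The Dirichlet convolution of the constant function 1 with itself gives (1 * 1)(k) = sum_{d | k} 1 = d(k), the number of positive divisors of k.
Since zeta(s) = sum_{k>=1} 1/k^s, we have zeta(s)^2 = sum_{k>=1} d(k)/k^s, so a_k = d(k).
For k = 259: the divisors are 1, 7, 37, 259.
Count = 4.

4


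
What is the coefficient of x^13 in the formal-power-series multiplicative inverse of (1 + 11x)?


The inverse is 1/(1 + 11x). Apply the geometric identity 1/(1 - y) = sum_{k>=0} y^k with y = -11x:
1/(1 + 11x) = sum_{k>=0} (-11)^k x^k.
So the coefficient of x^13 is (-11)^13 = -34522712143931.

-34522712143931


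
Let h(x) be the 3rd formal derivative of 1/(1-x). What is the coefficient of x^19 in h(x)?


Differentiating 3 times: d^3/dx^3 [1/(1-x)] = 3!/(1-x)^4.
The expansion 1/(1-x)^4 = sum_{k>=0} C(k+3, 3) x^k, so the coefficient of x^n in 3!/(1-x)^4 is 3! * C(n+3, 3).
For n = 19: 6 * C(22, 3) = 6 * 1540 = 9240

9240


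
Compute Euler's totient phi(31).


phi(n) counts integers in [1, n] coprime to n. Using the multiplicative formula phi(n) = n * prod_{p | n} (1 - 1/p):
31 = 31, so
phi(31) = 31 * (1 - 1/31) = 30.

30


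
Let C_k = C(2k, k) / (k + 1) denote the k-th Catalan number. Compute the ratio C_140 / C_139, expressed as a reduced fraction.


Using C_k = (2k)! / (k! (k+1)!), the ratio C_{k+1}/C_k simplifies to
C_{k+1}/C_k = [(2k+2)! / ((k+1)! (k+2)!)] * [k! (k+1)! / (2k)!]
 = (2k+2)(2k+1) / ((k+1)(k+2)) = 2(2k+1) / (k+2).
For k = 139: 2(2*139 + 1) / (139 + 2) = 558/141 = 186/47.

186/47


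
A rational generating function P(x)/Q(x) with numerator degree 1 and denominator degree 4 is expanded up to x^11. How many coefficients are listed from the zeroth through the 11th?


Expanding up to x^11 gives the coefficients for x^0, x^1, ..., x^11.
That is 11 + 1 = 12 coefficients in total.

12


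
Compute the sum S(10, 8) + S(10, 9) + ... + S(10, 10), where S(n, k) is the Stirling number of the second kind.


By definition, S(n, k) counts partitions of an n-set into exactly k nonempty blocks.
Computing row n = 10 for k = 8..10:
S(10, k): 750, 45, 1
Sum = 796.

796


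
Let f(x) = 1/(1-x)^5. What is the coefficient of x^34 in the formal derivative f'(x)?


Differentiate: d/dx [ 1/(1-x)^r ] = r / (1-x)^(r+1).
Here r = 5, so f'(x) = 5 / (1-x)^6.
The expansion of 1/(1-x)^(r+1) has coefficient of x^n equal to C(n+r, r).
So the coefficient of x^34 in f'(x) is
5 * C(39, 5) = 5 * 575757 = 2878785

2878785


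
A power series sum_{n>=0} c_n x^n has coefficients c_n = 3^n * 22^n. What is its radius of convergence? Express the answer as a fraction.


By the root test (Cauchy-Hadamard), the radius is R = 1 / limsup_n |c_n|^(1/n).
Here |c_n|^(1/n) = (3^n * 22^n)^(1/n) = 3 * 22 = 66 for all n.
So R = 1/66 = 1/66.

1/66


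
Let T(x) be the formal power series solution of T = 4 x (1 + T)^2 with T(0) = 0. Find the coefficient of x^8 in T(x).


Apply the Lagrange inversion formula: if T = 4 x * phi(T) with phi(t) = (1 + t)^2, then [x^n] T = 4^n * (1/n) [t^(n-1)] phi(t)^n = 4^n * (1/n) [t^(n-1)] (1 + t)^(2n) = 4^n * (1/n) C(2n, n-1).
Using the identity C(2n, n-1) = C(2n, n) * n / (n+1), the unscaled factor equals C(2n, n) / (n+1) = C_n, the n-th Catalan number.
For n = 8: C_8 = C(16, 8) / 9 = 12870/9 = 1430.
With the 4^8 = 65536 factor, the coefficient is 65536 * 1430 = 93716480.

93716480


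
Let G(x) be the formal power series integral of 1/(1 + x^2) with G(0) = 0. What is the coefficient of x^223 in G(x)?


1/(1 + x^2) = sum_{j>=0} (-1)^j x^(2j). Integrating termwise with G(0) = 0:
G(x) = sum_{j>=0} (-1)^j x^(2j+1) / (2j+1) = arctan(x).
Only odd powers are nonzero. For x^223 write 223 = 2*111 + 1, giving
(-1)^111 / 223 = -1/223 = -1/223.

-1/223


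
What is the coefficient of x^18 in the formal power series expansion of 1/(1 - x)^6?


The negative binomial / multiset identity is
1/(1 - x)^r = sum_{k>=0} C(k + r - 1, r - 1) x^k.
Here r = 6 and k = 18, so the coefficient is
C(18 + 5, 5) = C(23, 5)
= 33649

33649


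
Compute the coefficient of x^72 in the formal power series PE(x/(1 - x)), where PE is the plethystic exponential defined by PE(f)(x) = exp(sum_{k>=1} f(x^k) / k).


For f(x) = x/(1 - x) we have
sum_{k>=1} f(x^k) / k = sum_{k>=1} (1/k) * x^k / (1 - x^k) = sum_{k, m >= 1} x^(k m) / k,
which after exponentiating simplifies to
PE(x/(1 - x)) = prod_{k>=1} 1 / (1 - x^k).
This is the generating function for the partition function p(n), so the coefficient of x^72 is p(72).
Computing p(72) by dynamic programming over parts 1, 2, ..., 72: p(72) = 5392783.

5392783


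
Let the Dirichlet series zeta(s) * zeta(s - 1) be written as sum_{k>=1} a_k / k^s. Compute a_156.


Convolution gives a_k = sum_{d | k} d * 1 = sum_{d | k} d = sigma(k), the sum of positive divisors of k.
For k = 156, the divisors are 1, 2, 3, 4, 6, 12, 13, 26, 39, 52, 78, 156, so
sigma(156) = 1 + 2 + 3 + 4 + 6 + 12 + 13 + 26 + 39 + 52 + 78 + 156 = 392.

392


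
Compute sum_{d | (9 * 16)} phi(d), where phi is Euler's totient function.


First, 9 * 16 = 144. One classical identity is sum_{d | n} phi(d) = n (each k in [1, n] has a unique gcd with n, and among the k's with gcd(k, n) = n/d there are phi(d) of them). So the sum equals 144. We also verify directly:
Divisors of 144: 1, 2, 3, 4, 6, 8, 9, 12, 16, 18, 24, 36, 48, 72, 144.
phi values: 1, 1, 2, 2, 2, 4, 6, 4, 8, 6, 8, 12, 16, 24, 48.
Sum = 144.

144


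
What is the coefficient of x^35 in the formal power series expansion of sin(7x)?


The Maclaurin series is sin(t) = sum_{k>=0} (-1)^k t^(2k+1) / (2k+1)!, so substituting t = 7x, only odd powers of x are nonzero, with coefficient of x^(2k+1) equal to (-1)^k 7^(2k+1) / (2k+1)!.
Write 35 = 2*17 + 1, giving the coefficient (-1)^17 * 7^35 / 35! = -378818692265664781682717625943/10333147966386144929666651337523200000000 = -22539340290692258087863249/614812159599342234168301977600000000.

-22539340290692258087863249/614812159599342234168301977600000000


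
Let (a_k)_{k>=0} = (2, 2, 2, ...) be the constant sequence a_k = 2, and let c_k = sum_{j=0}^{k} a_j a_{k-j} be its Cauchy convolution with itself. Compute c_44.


Since a_j = 2 for all j >= 0, the convolution sum becomes
c_k = sum_{j=0}^{k} 2 * 2 = 4 * (k + 1).
Equivalently, the generating function of (a_k) is 2/(1 - x) and its square is 4/(1 - x)^2 = sum_{k>=0} 4(k + 1) x^k.
For k = 44: 4 * 45 = 180.

180


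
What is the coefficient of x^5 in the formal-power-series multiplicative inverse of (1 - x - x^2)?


Let the inverse be f(x) = sum_{k>=0} a_k x^k. From f(x) * (1 - x - x^2) = 1 and matching coefficients:
 x^0: a_0 = 1.
 x^1: a_1 - a_0 = 0, so a_1 = 1.
 x^k (k >= 2): a_k - a_{k-1} - a_{k-2} = 0, i.e. a_k = a_{k-1} + a_{k-2}.
This is the Fibonacci-type recurrence shifted so that a_0 = a_1 = 1.
Iterating: a_0=1, a_1=1, a_2=2, a_3=3, a_4=5, a_5=8
a_5 = 8.

8


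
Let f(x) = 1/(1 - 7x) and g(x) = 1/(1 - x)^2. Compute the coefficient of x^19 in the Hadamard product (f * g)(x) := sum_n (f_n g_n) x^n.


f has coefficients f_k = 7^k. For g = 1/(1 - x)^2 the coefficient is g_k = C(k + 1, 1) = k + 1. The Hadamard coefficient is (f * g)_k = 7^k * (k + 1).
For k = 19: 7^19 * 20 = 11398895185373143 * 20 = 227977903707462860.

227977903707462860


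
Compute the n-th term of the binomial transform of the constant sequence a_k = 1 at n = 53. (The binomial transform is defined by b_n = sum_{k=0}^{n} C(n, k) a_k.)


With a_k = 1 for all k, b_n = sum_{k=0}^{n} C(n, k) = 2^n by the binomial theorem.
For n = 53: 2^53 = 9007199254740992.

9007199254740992


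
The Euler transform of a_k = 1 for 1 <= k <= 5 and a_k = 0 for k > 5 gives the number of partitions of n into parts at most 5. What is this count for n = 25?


Partitions of 25 into parts at most 5:
Using generating function (1-x)^(-1)(1-x^2)^(-1)...(1-x^5)^(-1),
the coefficient of x^25 = 377

377


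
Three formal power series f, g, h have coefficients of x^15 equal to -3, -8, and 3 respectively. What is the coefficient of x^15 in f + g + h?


Series addition is componentwise:
-3 + -8 + 3
= -8

-8


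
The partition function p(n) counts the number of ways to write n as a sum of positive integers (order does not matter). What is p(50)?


Using the generating function prod_{k>=1} 1/(1-x^k), we compute p(50).
By dynamic programming over parts 1 through 50:
p(50) = 204226

204226


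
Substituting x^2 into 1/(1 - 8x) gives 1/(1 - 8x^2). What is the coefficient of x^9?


Since 1/(1 - 8x^2) only has even powers of x,
the coefficient of x^9 (odd) is 0.

0


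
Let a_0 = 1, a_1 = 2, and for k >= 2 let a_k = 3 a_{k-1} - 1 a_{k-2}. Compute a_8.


Iterating the recurrence forward:
a_0 = 1
a_1 = 2
a_2 = 3*2 - 1*1 = 5
a_3 = 3*5 - 1*2 = 13
a_4 = 3*13 - 1*5 = 34
a_5 = 3*34 - 1*13 = 89
a_6 = 3*89 - 1*34 = 233
a_7 = 3*233 - 1*89 = 610
a_8 = 3*610 - 1*233 = 1597
So a_8 = 1597.

1597


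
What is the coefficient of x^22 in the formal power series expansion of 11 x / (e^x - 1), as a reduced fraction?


The exponential generating function for Bernoulli numbers is
x / (e^x - 1) = sum_{k>=0} B_k x^k / k!.
So the coefficient of x^22 in 11 x / (e^x - 1) is 11 B_22 / 22!.
Computing: B_22 = 854513/138, 22! = 1124000727777607680000, giving
11 * 854513/138 / 1124000727777607680000 = 77683/1281918185399255040000.

77683/1281918185399255040000


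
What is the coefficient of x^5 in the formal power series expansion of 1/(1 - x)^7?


The expansion 1/(1 - x)^r = sum_{k>=0} C(k + r - 1, r - 1) x^k follows from the multiset / negative-binomial theorem (or from repeated differentiation of the geometric series).
For r = 7 and k = 5:
C(11, 6) = 39916800 / (720 * 120) = 462.

462


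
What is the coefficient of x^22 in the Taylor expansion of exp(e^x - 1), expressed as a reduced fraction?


exp(e^x - 1) = sum_{k>=0} Bell_k x^k / k!, where Bell_k is the k-th Bell number.
So the coefficient of x^22 is Bell_22 / 22!.
Computing: Bell_22 = 4506715738447323 and 22! = 1124000727777607680000, giving
4506715738447323/1124000727777607680000 = 88366975263673/22039229956423680000.

88366975263673/22039229956423680000


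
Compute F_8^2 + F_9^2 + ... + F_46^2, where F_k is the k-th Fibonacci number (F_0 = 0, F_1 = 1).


There is a standard identity sum_{k=0}^{N} F_k^2 = F_N * F_{N+1} (proved inductively from the telescoping relation F_k^2 = F_k F_{k+1} - F_{k-1} F_k). Then
sum_{k=8}^{46} F_k^2 = F_46 F_47 - F_7 F_8.
Computing: F_46 = 1836311903, F_47 = 2971215073, F_7 = 13, F_8 = 21.
Sum = 1836311903 * 2971215073 - 13 * 21 = 5456077604922913646.

5456077604922913646


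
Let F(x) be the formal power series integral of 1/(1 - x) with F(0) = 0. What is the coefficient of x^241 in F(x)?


1/(1 - x) = sum_{k>=0} x^k. Integrating termwise and using F(0) = 0 gives
F(x) = sum_{k>=0} x^(k+1) / (k+1) = sum_{m>=1} x^m / m = -ln(1 - x).
So the coefficient of x^241 is 1/241 = 1/241.

1/241


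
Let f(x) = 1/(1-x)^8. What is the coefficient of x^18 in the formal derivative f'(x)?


Differentiate: d/dx [ 1/(1-x)^r ] = r / (1-x)^(r+1).
Here r = 8, so f'(x) = 8 / (1-x)^9.
The expansion of 1/(1-x)^(r+1) has coefficient of x^n equal to C(n+r, r).
So the coefficient of x^18 in f'(x) is
8 * C(26, 8) = 8 * 1562275 = 12498200

12498200


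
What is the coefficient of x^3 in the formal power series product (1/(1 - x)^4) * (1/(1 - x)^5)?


Combine the factors: (1/(1 - x)^4) * (1/(1 - x)^5) = 1/(1 - x)^9.
Then use 1/(1 - x)^r = sum_{k>=0} C(k + r - 1, r - 1) x^k with r = 9 and k = 3:
C(11, 8) = 165.

165


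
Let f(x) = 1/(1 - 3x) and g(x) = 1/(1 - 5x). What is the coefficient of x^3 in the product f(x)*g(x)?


The coefficient of x^n in f*g is the Cauchy product: sum_{k=0}^{n} a^k * b^(n-k).
With a=3, b=5, n=3:
sum_{k=0}^{3} 3^k * 5^(3-k)
= 272

272


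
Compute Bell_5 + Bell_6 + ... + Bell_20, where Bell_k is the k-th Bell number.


Recall Bell_k counts set partitions of a k-set (with Bell_0 = 1 by convention).
Bell_5 through Bell_20: 52, 203, 877, 4140, 21147, 115975, 678570, 4213597, 27644437, 190899322, 1382958545, 10480142147, 82864869804, 682076806159, 5832742205057, 51724158235372
Sum = 52 + 203 + 877 + 4140 + 21147 + 115975 + 678570 + 4213597 + 27644437 + 190899322 + 1382958545 + 10480142147 + 82864869804 + 682076806159 + 5832742205057 + 51724158235372 = 58333928795404.

58333928795404


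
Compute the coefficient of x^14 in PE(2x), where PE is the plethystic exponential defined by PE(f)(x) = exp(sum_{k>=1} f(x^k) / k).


With f(x) = 2x, the exponent is sum_{k>=1} 2 x^k / k = 2 * (-ln(1 - x)). Exponentiating:
PE(2x) = exp(-2 ln(1 - x)) = 1/(1 - x)^2.
By the negative binomial expansion, [x^n] 1/(1 - x)^2 = C(n + 1, 1).
For n = 14: C(15, 1) = 15.

15


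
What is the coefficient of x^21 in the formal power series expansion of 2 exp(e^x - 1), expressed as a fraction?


exp(e^x - 1) is the exponential generating function for the Bell numbers Bell_k: exp(e^x - 1) = sum_{k>=0} Bell_k x^k / k!.
So the coefficient of x^21 in 2 exp(e^x - 1) is 2 Bell_21 / 21!.
Computing: Bell_21 = 474869816156751 and 21! = 51090942171709440000, giving
2 * 474869816156751/51090942171709440000 = 158289938718917/8515157028618240000.

158289938718917/8515157028618240000


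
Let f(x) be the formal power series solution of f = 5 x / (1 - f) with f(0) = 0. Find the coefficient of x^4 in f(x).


Apply Lagrange inversion: f = 5 x * phi(f) with phi(t) = 1/(1 - t), so
[x^n] f = 5^n * (1/n) [t^(n-1)] phi(t)^n = 5^n * (1/n) [t^(n-1)] (1 - t)^(-n) = 5^n * (1/n) C(2n - 2, n - 1) = 5^n * C_{n-1}.
For n = 4: C_3 = C(6, 3) / 4 = 20/4 = 5.
With the 5^4 = 625 factor, the coefficient is 625 * 5 = 3125.

3125


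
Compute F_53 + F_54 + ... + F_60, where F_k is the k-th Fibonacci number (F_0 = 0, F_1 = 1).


Use the identity sum_{k=0}^{N} F_k = F_{N+2} - 1 (which follows from F_{k+2} - F_{k+1} = F_k). Then
sum_{k=53}^{60} F_k = (F_{62} - 1) - (F_{54} - 1) = F_{62} - F_{54}.
Computing: F_{62} = 4052739537881, F_{54} = 86267571272, so
Sum = 4052739537881 - 86267571272 = 3966471966609.

3966471966609


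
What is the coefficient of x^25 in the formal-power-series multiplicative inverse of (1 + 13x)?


The inverse is 1/(1 + 13x). Apply the geometric identity 1/(1 - y) = sum_{k>=0} y^k with y = -13x:
1/(1 + 13x) = sum_{k>=0} (-13)^k x^k.
So the coefficient of x^25 is (-13)^25 = -7056410014866816666030739693.

-7056410014866816666030739693


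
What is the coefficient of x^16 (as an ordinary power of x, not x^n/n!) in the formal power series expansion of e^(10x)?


The exponential series is e^y = sum_{k>=0} y^k / k!. Substituting y = 10x gives
e^(10x) = sum_{k>=0} 10^k x^k / k!.
So the coefficient of x^n is a^n/n! with a = 10, n = 16:
10^16 / 16! = 10000000000000000/20922789888000 = 2441406250/5108103

2441406250/5108103


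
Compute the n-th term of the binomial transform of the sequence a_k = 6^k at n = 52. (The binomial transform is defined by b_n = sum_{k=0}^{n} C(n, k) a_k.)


With a_k = 6^k, b_n = sum_{k=0}^{n} C(n, k) 6^k = (1 + 6)^n by the binomial theorem.
For n = 52: (1 + 6)^52 = 7^52 = 88124787089723195184393736687912818113311201.

88124787089723195184393736687912818113311201


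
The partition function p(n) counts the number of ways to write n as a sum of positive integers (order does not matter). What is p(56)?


Using the generating function prod_{k>=1} 1/(1-x^k), we compute p(56).
By dynamic programming over parts 1 through 56:
p(56) = 526823

526823


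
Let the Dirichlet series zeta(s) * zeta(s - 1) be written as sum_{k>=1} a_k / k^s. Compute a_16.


Convolution gives a_k = sum_{d | k} d * 1 = sum_{d | k} d = sigma(k), the sum of positive divisors of k.
For k = 16, the divisors are 1, 2, 4, 8, 16, so
sigma(16) = 1 + 2 + 4 + 8 + 16 = 31.

31


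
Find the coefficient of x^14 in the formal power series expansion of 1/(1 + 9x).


Write 1/(1 + c x) = 1/(1 - (-c) x) and apply the geometric-series identity
1/(1 - y) = sum_{k>=0} y^k to get 1/(1 + c x) = sum_{k>=0} (-c)^k x^k.
So the coefficient of x^k is (-c)^k = (-1)^k * c^k.
Here c = 9 and k = 14:
(-9)^14 = 1 * 22876792454961 = 22876792454961

22876792454961


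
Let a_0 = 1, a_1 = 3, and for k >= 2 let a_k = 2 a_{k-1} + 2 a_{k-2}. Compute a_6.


Iterating the recurrence forward:
a_0 = 1
a_1 = 3
a_2 = 2*3 + 2*1 = 8
a_3 = 2*8 + 2*3 = 22
a_4 = 2*22 + 2*8 = 60
a_5 = 2*60 + 2*22 = 164
a_6 = 2*164 + 2*60 = 448
So a_6 = 448.

448


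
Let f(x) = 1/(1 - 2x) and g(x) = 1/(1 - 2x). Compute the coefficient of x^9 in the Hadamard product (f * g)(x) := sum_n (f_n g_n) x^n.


f has coefficients f_k = 2^k and g has coefficients g_k = 2^k, so the Hadamard product has coefficient (f*g)_k = 2^k * 2^k = 4^k.
For k = 9: 4^9 = 262144.

262144


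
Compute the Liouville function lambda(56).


The Liouville function is lambda(k) = (-1)^Omega(k), where Omega(k) counts the prime factors of k with multiplicity.
Factoring: 56 = 2 * 2 * 2 * 7, so Omega(56) = 4.
lambda(56) = (-1)^4 = 1.

1


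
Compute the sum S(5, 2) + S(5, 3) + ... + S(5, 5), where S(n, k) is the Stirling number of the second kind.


By definition, S(n, k) counts partitions of an n-set into exactly k nonempty blocks.
Computing row n = 5 for k = 2..5:
S(5, k): 15, 25, 10, 1
Sum = 51.

51
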